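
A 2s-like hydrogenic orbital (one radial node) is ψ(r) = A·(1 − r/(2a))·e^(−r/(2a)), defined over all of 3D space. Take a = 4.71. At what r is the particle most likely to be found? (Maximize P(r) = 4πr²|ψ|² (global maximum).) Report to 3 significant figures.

The maximum of P(r) = 4πr²|ψ|² occurs where its derivative vanishes.
Solving yields r = a·(√(5) + 3).
With a = 4.71, the most probable radial distance is 24.66.

r ≈ 24.7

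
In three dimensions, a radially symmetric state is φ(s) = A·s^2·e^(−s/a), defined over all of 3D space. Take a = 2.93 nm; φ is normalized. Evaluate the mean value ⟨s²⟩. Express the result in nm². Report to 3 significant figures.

⟨s^2⟩ ≈ 120 nm^2

By definition ⟨s²⟩ = ∫ s^2 |φ(s)|² 4πs² ds.
With ∫₀^∞ s^8 e^(−αs) ds = 8!/α^9, the ratio of the moment integral to the normalization integral gives ⟨s²⟩ = 14·a^2.
Putting a = 2.93 gives 120.2.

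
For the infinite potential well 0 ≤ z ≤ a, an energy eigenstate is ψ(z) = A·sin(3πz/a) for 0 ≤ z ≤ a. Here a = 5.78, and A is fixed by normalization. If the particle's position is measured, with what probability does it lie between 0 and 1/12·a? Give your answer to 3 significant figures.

P ≈ 0.0303

|ψ|² is the probability density, so P = ∫_{0}^{1/12·a} |ψ|² dz.
The normalization integral ∫|ψ|²dz over the whole domain equals a/2·A², and A² cancels in the ratio.
In terms of u = z/a (A² and the length scale cancel between numerator and denominator), P = [∫_{0}^{1/12} sin(3·π·u)^2 du] / [∫_{0}^{1} sin(3·π·u)^2 du].
An antiderivative of sin(3·π·u)^2 is u/2 - sin(6·π·u)/(12·π); evaluating from 0 to 1/12 gives 1/24 - 1/(12·π), while the full integral is 1/2.
This works out to P = (-2 + π)/(12·π).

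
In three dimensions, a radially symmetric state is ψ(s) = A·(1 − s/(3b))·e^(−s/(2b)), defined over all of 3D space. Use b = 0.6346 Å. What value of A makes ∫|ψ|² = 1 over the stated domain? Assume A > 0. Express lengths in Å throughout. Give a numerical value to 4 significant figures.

A ≈ 0.6834 Å^(-3/2)

The normalization condition is ∫|ψ|² 4πs² ds = 1 from 0 to ∞.
Recall ∫₀^∞ s^m e^(−s/β) ds = m!·β^(m+1), the integral (without the A² prefactor) comes out to 8·π·b^3/3.
So A² = (8·π·b^3/3)^(−1).
Plugging in b = 0.6346 yields A = 0.68342.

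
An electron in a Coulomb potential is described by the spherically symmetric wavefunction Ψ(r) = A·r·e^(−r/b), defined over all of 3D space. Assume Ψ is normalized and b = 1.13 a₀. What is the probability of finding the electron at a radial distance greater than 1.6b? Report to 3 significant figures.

Integrate the radial probability density 4πr²|Ψ|² over r > 1.6b.
The full normalization integral is A²·[3·π·b^5] = 1, fixing A².
Substituting u = r/b, A², 4π and the length scale all cancel in the ratio: P = ∫_{1.6}^{∞} u^4·e^(-2·u) du / ∫_{0}^{∞} u^4·e^(-2·u) du.
Using ∫ u^4·e^(-2·u) du = -(u^4/2 + u^3 + 3·u^2/2 + 3·u/2 + 3/4)·e^(-2·u), the numerator is ≈ 0.58546 and the denominator is 3/4.
Taking the ratio yields P = 0.7806.

P ≈ 0.781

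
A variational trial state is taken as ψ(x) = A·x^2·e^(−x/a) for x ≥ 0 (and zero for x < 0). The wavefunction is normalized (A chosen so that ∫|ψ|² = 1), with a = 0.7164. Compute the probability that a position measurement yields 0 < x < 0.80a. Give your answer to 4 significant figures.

P ≈ 0.02368

P = ∫_{0}^{0.80a} |ψ(x)|² dx.
The normalization integral ∫|ψ|²dx over the whole domain equals 3·a^5/4·A², and A² cancels in the ratio.
Let u = x/a; then A² and the length scale cancel, so P = ∫_{0}^{0.80} u^4·e^(-2·u) du ÷ ∫_{0}^{∞} u^4·e^(-2·u) du.
With ∫ u^4·e^(-2·u) du = -(u^4/2 + u^3 + 3·u^2/2 + 3·u/2 + 3/4)·e^(-2·u) + C, the region integral is 3/4 - 9067·e^(-8/5)/2500 and the full one is 3/4.
Taking the ratio, P = 0.023682.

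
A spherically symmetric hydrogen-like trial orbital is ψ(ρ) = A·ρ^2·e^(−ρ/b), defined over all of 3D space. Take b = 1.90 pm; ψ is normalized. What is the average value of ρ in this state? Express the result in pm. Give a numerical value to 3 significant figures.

The expectation value is the |ψ|²-weighted average of ρ: ∫ ρ|ψ|² 4πρ² dρ.
The ratio of the moment integral to the normalization integral gives ⟨ρ⟩ = 7·b/2.
Putting b = 1.90 gives 6.650.

⟨ρ⟩ ≈ 6.65 pm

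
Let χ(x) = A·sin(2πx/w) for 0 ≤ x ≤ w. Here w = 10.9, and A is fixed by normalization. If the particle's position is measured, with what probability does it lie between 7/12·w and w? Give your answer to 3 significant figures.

|χ|² is the probability density, so P = ∫_{7/12·w}^{w} |χ|² dx.
With A² fixed by ∫|χ|² = 1, i.e. A² = (w/2)^(−1), substitute and integrate.
Let u = x/w; then A² and the length scale cancel, so P = ∫_{7/12}^{1} sin(2·π·u)^2 du ÷ ∫_{0}^{1} sin(2·π·u)^2 du.
Using ∫ sin(2·π·u)^2 du = u/2 - sin(4·π·u)/(8·π), the numerator is √(3)/(16·π) + 5/24 and the denominator is 1/2.
The result is P = √(3)/(8·π) + 5/12.

P ≈ 0.486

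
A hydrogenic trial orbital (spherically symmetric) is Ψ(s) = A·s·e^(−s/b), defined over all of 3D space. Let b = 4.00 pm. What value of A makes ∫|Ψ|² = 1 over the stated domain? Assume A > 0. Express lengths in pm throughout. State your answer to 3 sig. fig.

A ≈ 0.0102 pm^(-5/2)

Normalization requires ∫|Ψ|² 4πs² ds = 1, integrated from 0 to ∞.
The angular integral contributes 4π, leaving ∫₀^∞ s²|Ψ|² ds.
Using ∫₀^∞ sⁿ e^(−αs) ds = n!/αⁿ⁺¹, with Ψ = A·s·e^(−s/b), the integral evaluates to A²·[3·π·b^5].
Setting this equal to 1 gives A² = 1/(3·π·b^5).
Substituting b = 4.00 gives A² = 0.0001036, so A = 0.01018.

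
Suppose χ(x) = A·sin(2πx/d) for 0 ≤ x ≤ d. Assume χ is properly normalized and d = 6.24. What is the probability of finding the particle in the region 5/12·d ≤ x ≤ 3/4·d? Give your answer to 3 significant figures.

The probability is P = ∫ |χ|² dx over [5/12·d, 3/4·d].
With A² fixed by ∫|χ|² = 1, i.e. A² = (d/2)^(−1), substitute and integrate.
In terms of u = x/d (A² and the length scale cancel between numerator and denominator), P = [∫_{5/12}^{3/4} sin(2·π·u)^2 du] / [∫_{0}^{1} sin(2·π·u)^2 du].
With ∫ sin(2·π·u)^2 du = u/2 - sin(4·π·u)/(8·π) + C, the region integral is -√(3)/(16·π) + 1/6 and the full one is 1/2.
This works out to P = (-√(3)/8 + π/3)/π.

P ≈ 0.264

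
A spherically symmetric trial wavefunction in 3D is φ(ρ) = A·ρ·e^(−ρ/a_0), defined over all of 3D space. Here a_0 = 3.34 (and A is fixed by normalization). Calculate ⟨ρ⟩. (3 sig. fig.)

⟨ρ⟩ = ∫ ρ |φ|² 4πρ² dρ over the full domain.
Recall ∫₀^∞ ρ^m e^(−ρ/β) dρ = m!·β^(m+1), evaluating both integrals, ⟨ρ⟩ = 5·a_0/2.
Putting a_0 = 3.34 gives 8.350.

⟨ρ⟩ ≈ 8.35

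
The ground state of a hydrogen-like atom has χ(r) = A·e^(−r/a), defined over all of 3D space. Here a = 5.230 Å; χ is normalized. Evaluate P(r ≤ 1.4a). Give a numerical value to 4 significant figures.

With dV = 4πr²dr, the probability is ∫|χ|² dV over r ≤ 1.4a.
The full normalization integral is A²·[π·a^3] = 1, fixing A².
Substituting u = r/a, A², 4π and the length scale all cancel in the ratio: P = ∫_{0}^{1.4} u^2·e^(-2·u) du / ∫_{0}^{∞} u^2·e^(-2·u) du.
Using ∫ u^2·e^(-2·u) du = -(2·u^2 + 2·u + 1)·e^(-2·u)/4, the numerator is 1/4 - 193·e^(-14/5)/100 and the denominator is 1/4.
The region integral divided by the full integral gives P = 0.53055.

P ≈ 0.5305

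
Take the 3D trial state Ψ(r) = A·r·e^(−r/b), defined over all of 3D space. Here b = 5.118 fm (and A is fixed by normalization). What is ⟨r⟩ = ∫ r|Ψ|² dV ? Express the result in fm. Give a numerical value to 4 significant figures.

⟨r⟩ ≈ 12.80 fm

By definition ⟨r⟩ = ∫ r |Ψ(r)|² 4πr² dr.
Recall ∫₀^∞ r^m e^(−r/β) dr = m!·β^(m+1), evaluating both integrals, ⟨r⟩ = 5·b/2.
With b = 5.118, ⟨r⟩ = 12.795.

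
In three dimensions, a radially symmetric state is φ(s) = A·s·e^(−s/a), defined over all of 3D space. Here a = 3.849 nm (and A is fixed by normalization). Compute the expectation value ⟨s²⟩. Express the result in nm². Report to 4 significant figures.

⟨s²⟩ = ∫ s^2 |φ|² 4πs² ds over the full domain.
Since the A² factors cancel between numerator and denominator, ⟨s²⟩ = 15·a^2/2.
With a = 3.849, ⟨s^2⟩ = 111.11.

⟨s^2⟩ ≈ 111.1 nm^2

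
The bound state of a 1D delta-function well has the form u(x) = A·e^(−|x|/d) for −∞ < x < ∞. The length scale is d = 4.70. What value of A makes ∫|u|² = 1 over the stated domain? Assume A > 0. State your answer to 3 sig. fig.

We need A² ∫|f|² dx = 1, taking the integral from −∞ to ∞.
Recall ∫₀^∞ x^m e^(−x/β) dx = m!·β^(m+1), with u = A·e^(−|x|/d), the integral evaluates to A²·[d].
Setting this equal to 1 gives A² = 1/(d).
Plugging in d = 4.70 yields A = 0.4613.

A ≈ 0.461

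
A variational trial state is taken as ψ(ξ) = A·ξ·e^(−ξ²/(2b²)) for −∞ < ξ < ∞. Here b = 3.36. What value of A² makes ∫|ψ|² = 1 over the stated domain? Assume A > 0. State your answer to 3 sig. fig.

We need A² ∫|f|² dξ = 1, taking the integral from −∞ to ∞.
Using the Gaussian integral ∫_{−∞}^{∞} e^(−αξ²) dξ = √(π/α), ∫|ψ|² dξ = A²·(√(π)·b^3/2).
So A² = (√(π)·b^3/2)^(−1).
Plugging in b = 3.36 yields A = 0.1725.

A^2 ≈ 0.0297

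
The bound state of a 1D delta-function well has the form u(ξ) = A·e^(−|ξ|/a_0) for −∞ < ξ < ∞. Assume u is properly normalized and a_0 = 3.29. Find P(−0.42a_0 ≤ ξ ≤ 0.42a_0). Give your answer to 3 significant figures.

The probability is P = ∫ |u|² dξ over [−0.42a_0, 0.42a_0].
With A² fixed by ∫|u|² = 1, i.e. A² = (a_0)^(−1), substitute and integrate.
Both integrals are even about ξ = 0, so only the ξ ≥ 0 halves are needed (the factors of 2 cancel). Let t = ξ/a_0; then A² and the length scale cancel, so P = ∫_{0}^{0.42} e^(-2·t) dt ÷ ∫_{0}^{∞} e^(-2·t) dt.
With ∫ e^(-2·t) dt = -e^(-2·t)/2 + C, the region integral is 1/2 - e^(-21/25)/2 and the full one is 1/2.
The result is P = 0.5683.

P ≈ 0.568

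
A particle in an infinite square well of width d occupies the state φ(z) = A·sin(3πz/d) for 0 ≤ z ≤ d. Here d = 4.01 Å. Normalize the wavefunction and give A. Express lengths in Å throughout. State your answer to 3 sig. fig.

A ≈ 0.706 Å^(-1/2)

We need A² ∫|f|² dz = 1, taking the integral from 0 to d.
With ∫₀^d sin²(nπz/d) dz = d/2, carrying out the integral gives A² · d/2.
Setting this equal to 1 gives A² = 1/(d/2).
With d = 4.01: A² = 0.4988 and A = 0.7062.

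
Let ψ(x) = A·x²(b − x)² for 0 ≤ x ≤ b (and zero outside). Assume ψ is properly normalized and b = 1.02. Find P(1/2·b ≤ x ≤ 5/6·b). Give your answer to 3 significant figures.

P = ∫_{1/2·b}^{5/6·b} |ψ(x)|² dx.
With A² fixed by ∫|ψ|² = 1, i.e. A² = (b^9/630)^(−1), substitute and integrate.
Let u = x/b; then A² and the length scale cancel, so P = ∫_{1/2}^{5/6} u^4·(1 - u)^4 du ÷ ∫_{0}^{1} u^4·(1 - u)^4 du.
Using ∫ u^4·(1 - u)^4 du = u^5·(70·u^4 - 315·u^3 + 540·u^2 - 420·u + 126)/630, the numerator is ≈ 0.00077944 and the denominator is 1/630.
This works out to P = 0.4910.

P ≈ 0.491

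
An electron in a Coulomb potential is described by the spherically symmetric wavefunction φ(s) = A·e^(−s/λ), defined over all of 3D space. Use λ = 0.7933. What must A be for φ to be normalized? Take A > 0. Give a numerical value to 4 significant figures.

A ≈ 0.7985

The normalization condition is ∫|φ|² 4πs² ds = 1 from 0 to ∞.
The angular integral contributes 4π, leaving ∫₀^∞ s²|φ|² ds.
Using ∫₀^∞ sⁿ e^(−αs) ds = n!/αⁿ⁺¹, the integral (without the A² prefactor) comes out to π·λ^3.
Plugging in λ = 0.7933 yields A = 0.79849.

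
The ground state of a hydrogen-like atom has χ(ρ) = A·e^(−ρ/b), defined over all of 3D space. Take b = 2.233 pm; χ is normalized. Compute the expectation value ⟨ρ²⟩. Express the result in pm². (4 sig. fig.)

⟨ρ^2⟩ ≈ 14.96 pm^2

The expectation value is the |χ|²-weighted average of ρ^2: ∫ ρ^2|χ|² 4πρ² dρ.
With ∫₀^∞ ρ^4 e^(−αρ) dρ = 4!/α^5, the ratio of the moment integral to the normalization integral gives ⟨ρ²⟩ = 3·b^2.
Putting b = 2.233 gives 14.959.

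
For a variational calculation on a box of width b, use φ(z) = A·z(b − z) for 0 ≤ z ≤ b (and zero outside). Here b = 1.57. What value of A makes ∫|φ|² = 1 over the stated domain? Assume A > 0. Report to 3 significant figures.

A ≈ 1.77

Require ∫ |φ|² dz = 1 over the whole domain.
The integral (without the A² prefactor) comes out to b^5/30.
So A² = (b^5/30)^(−1).
Plugging in b = 1.57 yields A = 1.773.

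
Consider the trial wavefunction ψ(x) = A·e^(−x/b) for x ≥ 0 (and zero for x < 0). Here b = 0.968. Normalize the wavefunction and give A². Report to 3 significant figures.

The normalization condition is ∫|ψ|² dx = 1 from 0 to ∞.
With ψ = A·e^(−x/b), the integral evaluates to A²·[b/2].
Plugging in b = 0.968 yields A = 1.437.

A^2 ≈ 2.07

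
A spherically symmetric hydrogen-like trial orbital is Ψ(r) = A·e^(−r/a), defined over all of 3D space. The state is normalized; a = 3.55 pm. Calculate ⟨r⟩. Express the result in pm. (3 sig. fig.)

⟨r⟩ = ∫ r |Ψ|² 4πr² dr over the full domain.
Recall ∫₀^∞ r^m e^(−r/β) dr = m!·β^(m+1), evaluating both integrals, ⟨r⟩ = 3·a/2.
Putting a = 3.55 gives 5.325.

⟨r⟩ ≈ 5.33 pm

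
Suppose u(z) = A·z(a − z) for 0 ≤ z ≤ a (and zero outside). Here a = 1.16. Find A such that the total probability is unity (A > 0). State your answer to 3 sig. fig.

A ≈ 3.78

Require ∫ |u|² dz = 1 over the whole domain.
The integral (without the A² prefactor) comes out to a^5/30.
So A² = (a^5/30)^(−1).
With a = 1.16: A² = 14.28 and A = 3.779.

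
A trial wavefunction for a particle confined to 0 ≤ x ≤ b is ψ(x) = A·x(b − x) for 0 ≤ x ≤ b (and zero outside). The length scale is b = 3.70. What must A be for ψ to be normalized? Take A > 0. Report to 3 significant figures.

We need A² ∫|f|² dx = 1, taking the integral from 0 to b.
Expanding the polynomial and integrating term by term, ∫|ψ|² dx = A²·(b^5/30).
Hence A² = 1/[b^5/30].
Plugging in b = 3.70 yields A = 0.2080.

A ≈ 0.208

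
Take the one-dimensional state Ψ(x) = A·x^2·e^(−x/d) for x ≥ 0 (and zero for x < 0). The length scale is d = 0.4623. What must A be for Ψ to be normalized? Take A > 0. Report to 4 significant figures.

Require ∫ |Ψ|² dx = 1 over the whole domain.
Carrying out the integral gives A² · 3·d^5/4.
Setting this equal to 1 gives A² = 1/(3·d^5/4).
Substituting d = 0.4623 gives A² = 63.142, so A = 7.9462.

A ≈ 7.946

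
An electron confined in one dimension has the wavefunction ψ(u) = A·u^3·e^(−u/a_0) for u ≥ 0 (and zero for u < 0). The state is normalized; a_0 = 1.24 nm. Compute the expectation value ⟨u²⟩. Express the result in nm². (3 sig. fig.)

⟨u²⟩ = ∫ u^2 |ψ|² du over the full domain.
Recall ∫₀^∞ u^m e^(−u/β) du = m!·β^(m+1), since the A² factors cancel between numerator and denominator, ⟨u²⟩ = 14·a_0^2.
Putting a_0 = 1.24 gives 21.53.

⟨u^2⟩ ≈ 21.5 nm^2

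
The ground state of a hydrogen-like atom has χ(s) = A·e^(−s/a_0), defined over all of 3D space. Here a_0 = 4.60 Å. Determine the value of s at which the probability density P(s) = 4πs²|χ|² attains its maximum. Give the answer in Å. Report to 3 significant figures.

Differentiate P(s) = 4πs²|χ|² with respect to s and set to zero.
Solving yields s = a_0.
With a_0 = 4.60, the most probable radial distance is 4.600 Å.

s ≈ 4.60 Å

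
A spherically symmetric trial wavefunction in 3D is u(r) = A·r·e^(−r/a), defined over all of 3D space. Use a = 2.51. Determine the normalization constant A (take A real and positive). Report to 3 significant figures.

Normalization requires ∫|u|² 4πr² dr = 1, integrated from 0 to ∞.
The angular integral contributes 4π, leaving ∫₀^∞ r²|u|² dr.
Carrying out the integral gives A² · 3·π·a^5.
So A² = (3·π·a^5)^(−1).
With a = 2.51: A² = 0.001065 and A = 0.03263.

A ≈ 0.0326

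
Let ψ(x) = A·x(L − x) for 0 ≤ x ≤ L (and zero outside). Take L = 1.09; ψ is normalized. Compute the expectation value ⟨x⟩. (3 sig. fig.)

By definition ⟨x⟩ = ∫ x |ψ(x)|² dx.
Evaluating both integrals, ⟨x⟩ = L/2.
Putting L = 1.09 gives 0.5450.

⟨x⟩ ≈ 0.545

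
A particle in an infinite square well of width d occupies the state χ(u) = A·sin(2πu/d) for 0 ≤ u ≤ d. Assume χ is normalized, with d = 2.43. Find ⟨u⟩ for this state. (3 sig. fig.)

⟨u⟩ ≈ 1.22

By definition ⟨u⟩ = ∫ u |χ(u)|² du.
Using sin²θ = (1 − cos 2θ)/2, evaluating both integrals, ⟨u⟩ = d/2.
Putting d = 2.43 gives 1.215.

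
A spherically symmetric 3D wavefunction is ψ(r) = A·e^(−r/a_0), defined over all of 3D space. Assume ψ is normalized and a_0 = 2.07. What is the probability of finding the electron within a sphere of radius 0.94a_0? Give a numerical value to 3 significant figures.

With dV = 4πr²dr, the probability is ∫|ψ|² dV over r ≤ 0.94a_0.
The full normalization integral is A²·[π·a_0^3] = 1, fixing A².
Substituting u = r/a_0, A², 4π and the length scale all cancel in the ratio: P = ∫_{0}^{0.94} u^2·e^(-2·u) du / ∫_{0}^{∞} u^2·e^(-2·u) du.
An antiderivative of u^2·e^(-2·u) is -(2·u^2 + 2·u + 1)·e^(-2·u)/4; evaluating from 0 to 0.94 gives 1/4 - 5809·e^(-47/25)/5000, while the full integral is 1/4.
The region integral divided by the full integral gives P = 0.2909.

P ≈ 0.291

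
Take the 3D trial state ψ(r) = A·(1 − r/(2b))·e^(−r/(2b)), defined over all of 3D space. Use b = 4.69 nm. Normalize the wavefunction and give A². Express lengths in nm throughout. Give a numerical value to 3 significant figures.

A^2 ≈ 0.000386 nm^(-3)

Normalization requires ∫|ψ|² 4πr² dr = 1, integrated from 0 to ∞.
(Spherical symmetry: dV = 4πr² dr.)
Recall ∫₀^∞ r^m e^(−r/β) dr = m!·β^(m+1), the integral (without the A² prefactor) comes out to 8·π·b^3.
So A² = (8·π·b^3)^(−1).
Substituting b = 4.69 gives A² = 0.0003857, so A = 0.01964.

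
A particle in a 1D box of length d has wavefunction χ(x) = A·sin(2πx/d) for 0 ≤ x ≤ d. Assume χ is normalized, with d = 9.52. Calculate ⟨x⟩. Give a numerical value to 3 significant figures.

The expectation value is the |χ|²-weighted average of x: ∫ x|χ|² dx.
Since the A² factors cancel between numerator and denominator, ⟨x⟩ = d/2.
Putting d = 9.52 gives 4.760.

⟨x⟩ ≈ 4.76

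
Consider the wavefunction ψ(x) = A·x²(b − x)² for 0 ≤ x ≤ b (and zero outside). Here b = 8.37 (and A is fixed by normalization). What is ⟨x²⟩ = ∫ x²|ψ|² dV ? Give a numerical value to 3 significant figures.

⟨x^2⟩ ≈ 19.1

By definition ⟨x²⟩ = ∫ x^2 |ψ(x)|² dx.
Since the A² factors cancel between numerator and denominator, ⟨x²⟩ = 3·b^2/11.
With b = 8.37, ⟨x^2⟩ = 19.11.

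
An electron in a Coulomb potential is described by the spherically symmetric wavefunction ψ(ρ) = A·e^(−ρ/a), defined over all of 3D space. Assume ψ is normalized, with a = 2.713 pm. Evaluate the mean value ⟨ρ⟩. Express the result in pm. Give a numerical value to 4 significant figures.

⟨ρ⟩ ≈ 4.070 pm

The expectation value is the |ψ|²-weighted average of ρ: ∫ ρ|ψ|² 4πρ² dρ.
With ∫₀^∞ ρ^3 e^(−αρ) dρ = 3!/α^4, since the A² factors cancel between numerator and denominator, ⟨ρ⟩ = 3·a/2.
Putting a = 2.713 gives 4.0695.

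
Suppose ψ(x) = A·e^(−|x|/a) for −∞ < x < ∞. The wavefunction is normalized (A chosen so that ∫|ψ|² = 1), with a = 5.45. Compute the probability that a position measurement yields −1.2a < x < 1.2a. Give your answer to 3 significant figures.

The probability is P = ∫ |ψ|² dx over [−1.2a, 1.2a].
With A² fixed by ∫|ψ|² = 1, i.e. A² = (a)^(−1), substitute and integrate.
Both integrals are even about x = 0, so only the x ≥ 0 halves are needed (the factors of 2 cancel). Substituting u = x/a, A² and the length scale cancel in the ratio: P = ∫_{0}^{1.2} e^(-2·u) du / ∫_{0}^{∞} e^(-2·u) du.
An antiderivative of e^(-2·u) is -e^(-2·u)/2; evaluating from 0 to 1.2 gives 1/2 - e^(-12/5)/2, while the full integral is 1/2.
This works out to P = 0.9093.

P ≈ 0.909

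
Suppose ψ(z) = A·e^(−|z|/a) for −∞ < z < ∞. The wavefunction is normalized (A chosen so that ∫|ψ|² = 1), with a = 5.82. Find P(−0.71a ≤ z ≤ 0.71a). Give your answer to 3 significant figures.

The probability is P = ∫ |ψ|² dz over [−0.71a, 0.71a].
Since A² = 1/(a), this is the region integral divided by the full normalization integral.
Both integrals are even about z = 0, so only the z ≥ 0 halves are needed (the factors of 2 cancel). Substituting u = z/a, A² and the length scale cancel in the ratio: P = ∫_{0}^{0.71} e^(-2·u) du / ∫_{0}^{∞} e^(-2·u) du.
An antiderivative of e^(-2·u) is -e^(-2·u)/2; evaluating from 0 to 0.71 gives 1/2 - e^(-71/50)/2, while the full integral is 1/2.
This works out to P = 0.7583.

P ≈ 0.758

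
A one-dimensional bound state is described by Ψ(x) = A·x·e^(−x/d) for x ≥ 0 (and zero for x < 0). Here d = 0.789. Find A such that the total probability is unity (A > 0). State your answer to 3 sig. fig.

A ≈ 2.85

We need A² ∫|f|² dx = 1, taking the integral from 0 to ∞.
Recall ∫₀^∞ x^m e^(−x/β) dx = m!·β^(m+1), carrying out the integral gives A² · d^3/4.
Plugging in d = 0.789 yields A = 2.854.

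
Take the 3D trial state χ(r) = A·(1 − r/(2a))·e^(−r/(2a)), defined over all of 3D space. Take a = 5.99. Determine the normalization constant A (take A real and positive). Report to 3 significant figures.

A ≈ 0.0136

We need A² ∫|f|² 4πr² dr = 1, taking the integral from 0 to ∞.
In 3D with spherical symmetry the volume element is 4πr² dr.
With χ = A·(1 − r/(2a))·e^(−r/(2a)), the integral evaluates to A²·[8·π·a^3].
Hence A² = 1/[8·π·a^3].
Plugging in a = 5.99 yields A = 0.01361.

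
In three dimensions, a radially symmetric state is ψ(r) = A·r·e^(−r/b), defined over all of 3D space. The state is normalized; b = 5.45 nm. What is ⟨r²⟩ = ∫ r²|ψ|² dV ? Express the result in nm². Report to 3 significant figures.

By definition ⟨r²⟩ = ∫ r^2 |ψ(r)|² 4πr² dr.
Evaluating both integrals, ⟨r²⟩ = 15·b^2/2.
With b = 5.45, ⟨r^2⟩ = 222.8.

⟨r^2⟩ ≈ 223 nm^2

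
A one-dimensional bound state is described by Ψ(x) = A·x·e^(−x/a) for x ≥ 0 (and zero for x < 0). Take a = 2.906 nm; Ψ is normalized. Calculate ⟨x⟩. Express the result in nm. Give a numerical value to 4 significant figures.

⟨x⟩ = ∫ x |Ψ|² dx over the full domain.
With ∫₀^∞ x^3 e^(−αx) dx = 3!/α^4, evaluating both integrals, ⟨x⟩ = 3·a/2.
Putting a = 2.906 gives 4.3590.

⟨x⟩ ≈ 4.359 nm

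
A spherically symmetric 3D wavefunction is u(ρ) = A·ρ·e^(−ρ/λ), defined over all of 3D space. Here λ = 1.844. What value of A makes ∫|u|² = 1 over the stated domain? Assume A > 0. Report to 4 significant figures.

Normalization requires ∫|u|² 4πρ² dρ = 1, integrated from 0 to ∞.
The angular integral contributes 4π, leaving ∫₀^∞ ρ²|u|² dρ.
Using ∫₀^∞ ρⁿ e^(−αρ) dρ = n!/αⁿ⁺¹, with u = A·ρ·e^(−ρ/λ), the integral evaluates to A²·[3·π·λ^5].
Setting this equal to 1 gives A² = 1/(3·π·λ^5).
With λ = 1.844: A² = 0.0049765 and A = 0.070544.

A ≈ 0.07054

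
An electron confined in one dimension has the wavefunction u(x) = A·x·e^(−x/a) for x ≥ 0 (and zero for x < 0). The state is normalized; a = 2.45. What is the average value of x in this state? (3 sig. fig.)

⟨x⟩ = ∫ x |u|² dx over the full domain.
Using ∫₀^∞ xⁿ e^(−αx) dx = n!/αⁿ⁺¹, evaluating both integrals, ⟨x⟩ = 3·a/2.
With a = 2.45, ⟨x⟩ = 3.675.

⟨x⟩ ≈ 3.68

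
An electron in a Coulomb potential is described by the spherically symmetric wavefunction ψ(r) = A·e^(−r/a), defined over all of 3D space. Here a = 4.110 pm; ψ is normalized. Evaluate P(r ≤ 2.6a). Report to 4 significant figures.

P ≈ 0.8912

P = ∫ |ψ|² 4πr² dr over r ≤ 2.6a.
A² is fixed by ∫₀^∞ 4πr²|ψ|² dr = 1, i.e. A² = (π·a^3)^(−1).
Let u = r/a; then A², 4π and the length scale all cancel, so P = ∫_{0}^{2.6} u^2·e^(-2·u) du ÷ ∫_{0}^{∞} u^2·e^(-2·u) du.
An antiderivative of u^2·e^(-2·u) is -(2·u^2 + 2·u + 1)·e^(-2·u)/4; evaluating from 0 to 2.6 gives 1/4 - 493·e^(-26/5)/100, while the full integral is 1/4.
This evaluates to P = 0.89121.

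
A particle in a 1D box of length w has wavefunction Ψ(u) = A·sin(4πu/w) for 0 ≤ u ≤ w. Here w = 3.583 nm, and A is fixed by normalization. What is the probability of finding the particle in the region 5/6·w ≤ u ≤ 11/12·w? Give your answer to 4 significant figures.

P ≈ 0.1522

|Ψ|² is the probability density, so P = ∫_{5/6·w}^{11/12·w} |Ψ|² du.
Since A² = 1/(w/2), this is the region integral divided by the full normalization integral.
Substituting t = u/w, A² and the length scale cancel in the ratio: P = ∫_{5/6}^{11/12} sin(4·π·t)^2 dt / ∫_{0}^{1} sin(4·π·t)^2 dt.
With ∫ sin(4·π·t)^2 dt = t/2 - sin(4·π·t)·cos(4·π·t)/(8·π) + C, the region integral is √(3)/(16·π) + 1/24 and the full one is 1/2.
The result is P = (√(3)/8 + π/12)/π.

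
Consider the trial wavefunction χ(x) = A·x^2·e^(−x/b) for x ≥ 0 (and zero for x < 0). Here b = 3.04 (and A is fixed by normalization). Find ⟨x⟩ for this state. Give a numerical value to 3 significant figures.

By definition ⟨x⟩ = ∫ x |χ(x)|² dx.
The ratio of the moment integral to the normalization integral gives ⟨x⟩ = 5·b/2.
With b = 3.04, ⟨x⟩ = 7.600.

⟨x⟩ ≈ 7.60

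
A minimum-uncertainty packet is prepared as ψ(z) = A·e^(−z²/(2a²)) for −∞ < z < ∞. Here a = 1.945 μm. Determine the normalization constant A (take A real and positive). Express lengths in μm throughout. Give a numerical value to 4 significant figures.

A ≈ 0.5386 μm^(-1/2)

Require ∫ |ψ|² dz = 1 over the whole domain.
Carrying out the integral gives A² · √(π)·a.
So A² = (√(π)·a)^(−1).
With a = 1.945: A² = 0.29007 and A = 0.53858.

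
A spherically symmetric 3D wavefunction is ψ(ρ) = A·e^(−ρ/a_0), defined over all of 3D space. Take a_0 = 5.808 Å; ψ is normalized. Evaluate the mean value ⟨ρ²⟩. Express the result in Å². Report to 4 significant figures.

⟨ρ^2⟩ ≈ 101.2 Å^2

By definition ⟨ρ²⟩ = ∫ ρ^2 |ψ(ρ)|² 4πρ² dρ.
Evaluating both integrals, ⟨ρ²⟩ = 3·a_0^2.
Putting a_0 = 5.808 gives 101.20.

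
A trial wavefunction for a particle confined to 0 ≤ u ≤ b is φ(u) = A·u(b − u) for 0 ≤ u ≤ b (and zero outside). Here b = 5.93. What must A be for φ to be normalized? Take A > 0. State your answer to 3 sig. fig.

A ≈ 0.0640

We need A² ∫|f|² du = 1, taking the integral from 0 to b.
With φ = A·u(b − u), the integral evaluates to A²·[b^5/30].
Hence A² = 1/[b^5/30].
Plugging in b = 5.93 yields A = 0.06396.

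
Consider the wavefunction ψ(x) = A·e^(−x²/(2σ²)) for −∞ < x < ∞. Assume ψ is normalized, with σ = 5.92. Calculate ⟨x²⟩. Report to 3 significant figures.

⟨x^2⟩ ≈ 17.5

The expectation value is the |ψ|²-weighted average of x^2: ∫ x^2|ψ|² dx.
Differentiating ∫e^(−αx²) dx = √(π/α) under α to get the higher moments, since the A² factors cancel between numerator and denominator, ⟨x²⟩ = σ^2/2.
Putting σ = 5.92 gives 17.52.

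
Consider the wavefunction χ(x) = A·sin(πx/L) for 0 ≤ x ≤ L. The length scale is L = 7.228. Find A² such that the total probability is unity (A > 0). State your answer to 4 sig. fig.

Require ∫ |χ|² dx = 1 over the whole domain.
Using sin²θ = (1 − cos 2θ)/2, the integral (without the A² prefactor) comes out to L/2.
Substituting L = 7.228 gives A² = 0.27670, so A = 0.52602.

A^2 ≈ 0.2767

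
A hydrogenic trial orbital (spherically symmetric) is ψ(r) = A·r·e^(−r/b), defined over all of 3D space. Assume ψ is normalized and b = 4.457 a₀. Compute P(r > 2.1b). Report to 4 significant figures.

P = ∫ |ψ|² 4πr² dr over r > 2.1b.
A² is fixed by ∫₀^∞ 4πr²|ψ|² dr = 1, i.e. A² = (3·π·b^5)^(−1).
Let u = r/b; then A², 4π and the length scale all cancel, so P = ∫_{2.1}^{∞} u^4·e^(-2·u) du ÷ ∫_{0}^{∞} u^4·e^(-2·u) du.
With ∫ u^4·e^(-2·u) du = -(u^4/2 + u^3 + 3·u^2/2 + 3·u/2 + 3/4)·e^(-2·u) + C, the region integral is ≈ 0.442370 and the full one is 3/4.
The region integral divided by the full integral gives P = 0.58983.

P ≈ 0.5898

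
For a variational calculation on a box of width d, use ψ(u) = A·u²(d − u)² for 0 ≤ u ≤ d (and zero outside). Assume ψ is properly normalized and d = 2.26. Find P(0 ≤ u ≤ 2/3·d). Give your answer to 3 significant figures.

|ψ|² is the probability density, so P = ∫_{0}^{2/3·d} |ψ|² du.
With A² fixed by ∫|ψ|² = 1, i.e. A² = (d^9/630)^(−1), substitute and integrate.
Substituting t = u/d, A² and the length scale cancel in the ratio: P = ∫_{0}^{2/3} t^4·(1 - t)^4 dt / ∫_{0}^{1} t^4·(1 - t)^4 dt.
With ∫ t^4·(1 - t)^4 dt = t^5·(70·t^4 - 315·t^3 + 540·t^2 - 420·t + 126)/630 + C, the region integral is ≈ 0.0013574 and the full one is 1/630.
Evaluating gives P = 0.8552.

P ≈ 0.855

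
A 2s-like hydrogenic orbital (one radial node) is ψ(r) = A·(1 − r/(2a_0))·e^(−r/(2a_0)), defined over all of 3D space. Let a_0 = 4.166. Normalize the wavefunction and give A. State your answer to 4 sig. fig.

A ≈ 0.02346

We need A² ∫|f|² 4πr² dr = 1, taking the integral from 0 to ∞.
Carrying out the integral gives A² · 8·π·a_0^3.
With a_0 = 4.166: A² = 0.00055030 and A = 0.023459.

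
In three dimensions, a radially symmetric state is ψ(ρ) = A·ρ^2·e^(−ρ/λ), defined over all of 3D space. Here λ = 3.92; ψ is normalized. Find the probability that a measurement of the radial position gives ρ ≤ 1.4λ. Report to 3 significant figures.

P = ∫ |ψ|² 4πρ² dρ over ρ ≤ 1.4λ.
The full normalization integral is A²·[45·π·λ^7/2] = 1, fixing A².
In terms of u = ρ/λ (A², 4π and the length scale all cancel between numerator and denominator), P = [∫_{0}^{1.4} u^6·e^(-2·u) du] / [∫_{0}^{∞} u^6·e^(-2·u) du].
With ∫ u^6·e^(-2·u) du = -(4·u^6 + 12·u^5 + 30·u^4 + 60·u^3 + 90·u^2 + 90·u + 45)·e^(-2·u)/8 + C, the region integral is ≈ 0.13731 and the full one is 45/8.
The region integral divided by the full integral gives P = 0.02441.

P ≈ 0.0244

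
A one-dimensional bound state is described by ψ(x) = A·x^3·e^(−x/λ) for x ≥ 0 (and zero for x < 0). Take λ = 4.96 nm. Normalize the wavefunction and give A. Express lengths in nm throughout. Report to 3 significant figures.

A ≈ 0.00155 nm^(-7/2)

The normalization condition is ∫|ψ|² dx = 1 from 0 to ∞.
The integral (without the A² prefactor) comes out to 45·λ^7/8.
So A² = (45·λ^7/8)^(−1).
With λ = 4.96: A² = 0.000002407 and A = 0.001552.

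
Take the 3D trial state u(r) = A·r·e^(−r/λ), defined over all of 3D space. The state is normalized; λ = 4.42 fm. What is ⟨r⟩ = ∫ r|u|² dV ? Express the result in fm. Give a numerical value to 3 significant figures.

The expectation value is the |u|²-weighted average of r: ∫ r|u|² 4πr² dr.
With ∫₀^∞ r^5 e^(−αr) dr = 5!/α^6, the ratio of the moment integral to the normalization integral gives ⟨r⟩ = 5·λ/2.
Putting λ = 4.42 gives 11.05.

⟨r⟩ ≈ 11.1 fm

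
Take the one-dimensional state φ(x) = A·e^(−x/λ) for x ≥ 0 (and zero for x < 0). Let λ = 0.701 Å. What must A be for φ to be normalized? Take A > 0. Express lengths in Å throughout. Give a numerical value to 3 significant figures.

A ≈ 1.69 Å^(-1/2)

The normalization condition is ∫|φ|² dx = 1 from 0 to ∞.
Carrying out the integral gives A² · λ/2.
Setting this equal to 1 gives A² = 1/(λ/2).
Plugging in λ = 0.701 yields A = 1.689.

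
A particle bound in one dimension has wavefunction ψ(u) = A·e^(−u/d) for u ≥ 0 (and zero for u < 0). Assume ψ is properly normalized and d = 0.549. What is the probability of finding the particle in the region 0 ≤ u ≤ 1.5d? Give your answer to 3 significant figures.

P ≈ 0.950

The probability is P = ∫ |ψ|² du over [0, 1.5d].
With A² fixed by ∫|ψ|² = 1, i.e. A² = (d/2)^(−1), substitute and integrate.
Let t = u/d; then A² and the length scale cancel, so P = ∫_{0}^{1.5} e^(-2·t) dt ÷ ∫_{0}^{∞} e^(-2·t) dt.
An antiderivative of e^(-2·t) is -e^(-2·t)/2; evaluating from 0 to 1.5 gives 1/2 - e^(-3)/2, while the full integral is 1/2.
Evaluating gives P = 0.9502.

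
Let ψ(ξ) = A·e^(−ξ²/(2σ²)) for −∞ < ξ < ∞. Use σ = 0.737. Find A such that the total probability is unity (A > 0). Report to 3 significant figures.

Require ∫ |ψ|² dξ = 1 over the whole domain.
Differentiating ∫e^(−αξ²) dξ = √(π/α) under α to get the higher moments, with ψ = A·e^(−ξ²/(2σ²)), the integral evaluates to A²·[√(π)·σ].
So A² = (√(π)·σ)^(−1).
Plugging in σ = 0.737 yields A = 0.8749.

A ≈ 0.875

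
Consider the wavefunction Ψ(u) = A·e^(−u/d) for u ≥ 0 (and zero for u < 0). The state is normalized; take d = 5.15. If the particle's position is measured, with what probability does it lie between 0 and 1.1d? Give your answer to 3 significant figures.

P ≈ 0.889

The probability is P = ∫ |Ψ|² du over [0, 1.1d].
Since A² = 1/(d/2), this is the region integral divided by the full normalization integral.
In terms of t = u/d (A² and the length scale cancel between numerator and denominator), P = [∫_{0}^{1.1} e^(-2·t) dt] / [∫_{0}^{∞} e^(-2·t) dt].
Using ∫ e^(-2·t) dt = -e^(-2·t)/2, the numerator is 1/2 - e^(-11/5)/2 and the denominator is 1/2.
This works out to P = 0.8892.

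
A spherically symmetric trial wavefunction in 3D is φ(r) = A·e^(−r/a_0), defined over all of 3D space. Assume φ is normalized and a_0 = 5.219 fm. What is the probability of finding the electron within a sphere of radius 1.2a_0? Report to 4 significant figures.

With dV = 4πr²dr, the probability is ∫|φ|² dV over r ≤ 1.2a_0.
The full normalization integral is A²·[π·a_0^3] = 1, fixing A².
In terms of u = r/a_0 (A², 4π and the length scale all cancel between numerator and denominator), P = [∫_{0}^{1.2} u^2·e^(-2·u) du] / [∫_{0}^{∞} u^2·e^(-2·u) du].
Using ∫ u^2·e^(-2·u) du = -(2·u^2 + 2·u + 1)·e^(-2·u)/4, the numerator is 1/4 - 157·e^(-12/5)/100 and the denominator is 1/4.
Taking the ratio yields P = 0.43029.

P ≈ 0.4303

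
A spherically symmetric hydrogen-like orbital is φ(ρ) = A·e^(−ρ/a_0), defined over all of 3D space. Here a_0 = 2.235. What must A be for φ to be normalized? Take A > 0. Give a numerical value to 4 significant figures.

We need A² ∫|f|² 4πρ² dρ = 1, taking the integral from 0 to ∞.
(Spherical symmetry: dV = 4πρ² dρ.)
The integral (without the A² prefactor) comes out to π·a_0^3.
Setting this equal to 1 gives A² = 1/(π·a_0^3).
Plugging in a_0 = 2.235 yields A = 0.16885.

A ≈ 0.1689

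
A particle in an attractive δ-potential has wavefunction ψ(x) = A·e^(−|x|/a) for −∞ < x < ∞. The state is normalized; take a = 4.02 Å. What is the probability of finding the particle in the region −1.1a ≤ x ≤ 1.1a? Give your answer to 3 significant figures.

The probability is P = ∫ |ψ|² dx over [−1.1a, 1.1a].
Since A² = 1/(a), this is the region integral divided by the full normalization integral.
Both integrals are even about x = 0, so only the x ≥ 0 halves are needed (the factors of 2 cancel). In terms of u = x/a (A² and the length scale cancel between numerator and denominator), P = [∫_{0}^{1.1} e^(-2·u) du] / [∫_{0}^{∞} e^(-2·u) du].
With ∫ e^(-2·u) du = -e^(-2·u)/2 + C, the region integral is 1/2 - e^(-11/5)/2 and the full one is 1/2.
Evaluating gives P = 0.8892.

P ≈ 0.889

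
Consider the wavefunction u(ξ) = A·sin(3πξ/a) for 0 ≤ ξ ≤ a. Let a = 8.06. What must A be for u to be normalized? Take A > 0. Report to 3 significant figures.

A ≈ 0.498

The normalization condition is ∫|u|² dξ = 1 from 0 to a.
With ∫₀^a sin²(nπξ/a) dξ = a/2, ∫|u|² dξ = A²·(a/2).
Setting this equal to 1 gives A² = 1/(a/2).
Substituting a = 8.06 gives A² = 0.2481, so A = 0.4981.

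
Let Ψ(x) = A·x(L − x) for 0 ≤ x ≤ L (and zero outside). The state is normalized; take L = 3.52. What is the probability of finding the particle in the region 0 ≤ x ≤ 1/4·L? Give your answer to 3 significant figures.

The probability is P = ∫ |Ψ|² dx over [0, 1/4·L].
The normalization integral ∫|Ψ|²dx over the whole domain equals L^5/30·A², and A² cancels in the ratio.
Let u = x/L; then A² and the length scale cancel, so P = ∫_{0}^{1/4} u^2·(1 - u)^2 du ÷ ∫_{0}^{1} u^2·(1 - u)^2 du.
With ∫ u^2·(1 - u)^2 du = u^3·(6·u^2 - 15·u + 10)/30 + C, the region integral is ≈ 0.0034505 and the full one is 1/30.
Taking the ratio, P = 53/512.

P ≈ 0.104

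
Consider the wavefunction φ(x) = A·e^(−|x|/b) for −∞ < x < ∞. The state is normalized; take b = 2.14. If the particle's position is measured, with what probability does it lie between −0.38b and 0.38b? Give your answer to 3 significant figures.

P ≈ 0.532

P = ∫_{−0.38b}^{0.38b} |φ(x)|² dx.
Since A² = 1/(b), this is the region integral divided by the full normalization integral.
By symmetry take twice the x ≥ 0 contribution in numerator and denominator; the 2's cancel. In terms of u = x/b (A² and the length scale cancel between numerator and denominator), P = [∫_{0}^{0.38} e^(-2·u) du] / [∫_{0}^{∞} e^(-2·u) du].
Using ∫ e^(-2·u) du = -e^(-2·u)/2, the numerator is 1/2 - e^(-19/25)/2 and the denominator is 1/2.
Taking the ratio, P = 0.5323.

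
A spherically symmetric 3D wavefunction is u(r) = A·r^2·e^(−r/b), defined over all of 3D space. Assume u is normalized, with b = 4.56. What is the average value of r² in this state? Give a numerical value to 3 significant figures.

By definition ⟨r²⟩ = ∫ r^2 |u(r)|² 4πr² dr.
Recall ∫₀^∞ r^m e^(−r/β) dr = m!·β^(m+1), evaluating both integrals, ⟨r²⟩ = 14·b^2.
With b = 4.56, ⟨r^2⟩ = 291.1.

⟨r^2⟩ ≈ 291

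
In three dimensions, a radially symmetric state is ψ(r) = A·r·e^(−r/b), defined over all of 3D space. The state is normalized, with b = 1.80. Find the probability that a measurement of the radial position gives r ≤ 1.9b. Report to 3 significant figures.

P ≈ 0.332

With dV = 4πr²dr, the probability is ∫|ψ|² dV over r ≤ 1.9b.
A² is fixed by ∫₀^∞ 4πr²|ψ|² dr = 1, i.e. A² = (3·π·b^5)^(−1).
In terms of u = r/b (A², 4π and the length scale all cancel between numerator and denominator), P = [∫_{0}^{1.9} u^4·e^(-2·u) du] / [∫_{0}^{∞} u^4·e^(-2·u) du].
Using ∫ u^4·e^(-2·u) du = -(u^4/2 + u^3 + 3·u^2/2 + 3·u/2 + 3/4)·e^(-2·u), the numerator is ≈ 0.24912 and the denominator is 3/4.
This evaluates to P = 0.3322.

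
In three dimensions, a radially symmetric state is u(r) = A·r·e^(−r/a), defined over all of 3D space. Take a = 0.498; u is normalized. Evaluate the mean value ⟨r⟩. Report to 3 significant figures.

⟨r⟩ ≈ 1.25

The expectation value is the |u|²-weighted average of r: ∫ r|u|² 4πr² dr.
Evaluating both integrals, ⟨r⟩ = 5·a/2.
Putting a = 0.498 gives 1.245.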